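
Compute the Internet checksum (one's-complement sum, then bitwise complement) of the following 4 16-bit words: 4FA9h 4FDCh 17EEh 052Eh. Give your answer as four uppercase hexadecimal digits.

435E

One's-complement addition (fold any carry out of bit 15 back into bit 0):
  0x4FA9 + 0x4FDC = 0x09F85
  0x9F85 + 0x17EE = 0x0B773
  0xB773 + 0x052E = 0x0BCA1
One's-complement sum = 0xBCA1.
Checksum = ~0xBCA1 & 0xFFFF = 0x435E.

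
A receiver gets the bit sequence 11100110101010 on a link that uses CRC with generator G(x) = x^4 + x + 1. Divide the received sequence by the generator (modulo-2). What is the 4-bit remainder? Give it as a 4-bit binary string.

1110

Modulo-2 division of 11100110101010 by 10011:
  pos 0: 11100 XOR 10011 = 01111
  pos 1: 11111 XOR 10011 = 01100
  pos 2: 11001 XOR 10011 = 01010
  pos 3: 10100 XOR 10011 = 00111
  pos 5: 11110 XOR 10011 = 01101
  pos 6: 11011 XOR 10011 = 01000
  pos 7: 10000 XOR 10011 = 00011
Remainder = 1110 (nonzero — an error is detected).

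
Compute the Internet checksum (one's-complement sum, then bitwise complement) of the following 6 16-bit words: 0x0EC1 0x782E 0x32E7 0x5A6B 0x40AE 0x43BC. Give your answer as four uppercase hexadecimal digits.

6753

One's-complement addition (fold any carry out of bit 15 back into bit 0):
  0x0EC1 + 0x782E = 0x086EF
  0x86EF + 0x32E7 = 0x0B9D6
  0xB9D6 + 0x5A6B = 0x11441 → wrap carry → 0x1442
  0x1442 + 0x40AE = 0x054F0
  0x54F0 + 0x43BC = 0x098AC
One's-complement sum = 0x98AC.
Checksum = ~0x98AC & 0xFFFF = 0x6753.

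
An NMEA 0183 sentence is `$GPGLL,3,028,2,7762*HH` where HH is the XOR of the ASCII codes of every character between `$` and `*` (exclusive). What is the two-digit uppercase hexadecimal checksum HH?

XOR the ASCII codes of the payload characters:
  'G' = 0x47 → acc = 0x47
  'P' = 0x50 → acc = 0x17
  'G' = 0x47 → acc = 0x50
  'L' = 0x4C → acc = 0x1C
  'L' = 0x4C → acc = 0x50
  ',' = 0x2C → acc = 0x7C
  '3' = 0x33 → acc = 0x4F
  ',' = 0x2C → acc = 0x63
  '0' = 0x30 → acc = 0x53
  '2' = 0x32 → acc = 0x61
  '8' = 0x38 → acc = 0x59
  ',' = 0x2C → acc = 0x75
  '2' = 0x32 → acc = 0x47
  ',' = 0x2C → acc = 0x6B
  '7' = 0x37 → acc = 0x5C
  '7' = 0x37 → acc = 0x6B
  '6' = 0x36 → acc = 0x5D
  '2' = 0x32 → acc = 0x6F
Checksum = 0x6F.

6F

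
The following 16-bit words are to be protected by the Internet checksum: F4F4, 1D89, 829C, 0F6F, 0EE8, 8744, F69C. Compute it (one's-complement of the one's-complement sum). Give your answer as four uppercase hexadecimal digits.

CEAC

One's-complement addition (fold any carry out of bit 15 back into bit 0):
  0xF4F4 + 0x1D89 = 0x1127D → wrap carry → 0x127E
  0x127E + 0x829C = 0x0951A
  0x951A + 0x0F6F = 0x0A489
  0xA489 + 0x0EE8 = 0x0B371
  0xB371 + 0x8744 = 0x13AB5 → wrap carry → 0x3AB6
  0x3AB6 + 0xF69C = 0x13152 → wrap carry → 0x3153
One's-complement sum = 0x3153.
Checksum = ~0x3153 & 0xFFFF = 0xCEAC.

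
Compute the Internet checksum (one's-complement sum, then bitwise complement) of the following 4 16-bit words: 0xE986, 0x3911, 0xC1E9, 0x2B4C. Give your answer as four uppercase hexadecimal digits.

One's-complement addition (fold any carry out of bit 15 back into bit 0):
  0xE986 + 0x3911 = 0x12297 → wrap carry → 0x2298
  0x2298 + 0xC1E9 = 0x0E481
  0xE481 + 0x2B4C = 0x10FCD → wrap carry → 0x0FCE
One's-complement sum = 0x0FCE.
Checksum = ~0x0FCE & 0xFFFF = 0xF031.

F031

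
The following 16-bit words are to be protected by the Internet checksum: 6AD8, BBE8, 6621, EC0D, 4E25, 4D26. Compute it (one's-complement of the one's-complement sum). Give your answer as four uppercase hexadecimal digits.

EBC3

One's-complement addition (fold any carry out of bit 15 back into bit 0):
  0x6AD8 + 0xBBE8 = 0x126C0 → wrap carry → 0x26C1
  0x26C1 + 0x6621 = 0x08CE2
  0x8CE2 + 0xEC0D = 0x178EF → wrap carry → 0x78F0
  0x78F0 + 0x4E25 = 0x0C715
  0xC715 + 0x4D26 = 0x1143B → wrap carry → 0x143C
One's-complement sum = 0x143C.
Checksum = ~0x143C & 0xFFFF = 0xEBC3.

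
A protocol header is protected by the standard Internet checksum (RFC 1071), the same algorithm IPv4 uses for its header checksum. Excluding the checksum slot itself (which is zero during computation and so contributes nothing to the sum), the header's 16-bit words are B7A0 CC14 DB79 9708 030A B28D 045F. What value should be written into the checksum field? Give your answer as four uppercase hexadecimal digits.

One's-complement addition (fold any carry out of bit 15 back into bit 0):
  0xB7A0 + 0xCC14 = 0x183B4 → wrap carry → 0x83B5
  0x83B5 + 0xDB79 = 0x15F2E → wrap carry → 0x5F2F
  0x5F2F + 0x9708 = 0x0F637
  0xF637 + 0x030A = 0x0F941
  0xF941 + 0xB28D = 0x1ABCE → wrap carry → 0xABCF
  0xABCF + 0x045F = 0x0B02E
One's-complement sum = 0xB02E.
Checksum = ~0xB02E & 0xFFFF = 0x4FD1.

4FD1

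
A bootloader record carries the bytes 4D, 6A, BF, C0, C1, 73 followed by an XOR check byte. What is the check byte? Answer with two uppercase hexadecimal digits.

XOR the bytes together:
  start with 0x4D
  0x4D ⊕ 0x6A = 0x27
  0x27 ⊕ 0xBF = 0x98
  0x98 ⊕ 0xC0 = 0x58
  0x58 ⊕ 0xC1 = 0x99
  0x99 ⊕ 0x73 = 0xEA

EA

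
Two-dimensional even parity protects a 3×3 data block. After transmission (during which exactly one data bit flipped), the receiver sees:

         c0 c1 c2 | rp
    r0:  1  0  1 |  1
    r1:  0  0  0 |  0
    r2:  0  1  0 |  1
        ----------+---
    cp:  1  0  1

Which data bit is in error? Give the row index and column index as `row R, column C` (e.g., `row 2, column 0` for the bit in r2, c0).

row 0, column 1

Recompute each row's even parity and compare to rp:
  r0: data parity 0, sent rp 1 → mismatch
  r1: data parity 0, sent rp 0 → ok
  r2: data parity 1, sent rp 1 → ok
Recompute each column's even parity and compare to cp:
  c0: data parity 1, sent cp 1 → ok
  c1: data parity 1, sent cp 0 → mismatch
  c2: data parity 1, sent cp 1 → ok
Exactly one row (r0) and one column (c1) fail → the flipped bit is at their intersection.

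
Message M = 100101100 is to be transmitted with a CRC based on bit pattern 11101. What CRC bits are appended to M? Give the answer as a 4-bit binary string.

Append 4 zeros: 1001011000000. Divide by 11101 (XOR where the leading bit is 1):
  pos 0: 10010 XOR 11101 = 01111
  pos 1: 11111 XOR 11101 = 00010
  pos 4: 10100 XOR 11101 = 01001
  pos 5: 10010 XOR 11101 = 01111
  pos 6: 11110 XOR 11101 = 00011
Remainder (last 4 bits) = 1100. This is the CRC / FCS.

1100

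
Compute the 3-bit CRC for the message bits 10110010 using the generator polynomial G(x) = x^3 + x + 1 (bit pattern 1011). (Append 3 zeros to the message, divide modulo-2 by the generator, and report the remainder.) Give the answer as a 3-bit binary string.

110

Append 3 zeros: 10110010000. Divide by 1011 (XOR where the leading bit is 1):
  pos 0: 1011 XOR 1011 = 0000
  pos 6: 1000 XOR 1011 = 0011
Remainder (last 3 bits) = 110. This is the CRC / FCS.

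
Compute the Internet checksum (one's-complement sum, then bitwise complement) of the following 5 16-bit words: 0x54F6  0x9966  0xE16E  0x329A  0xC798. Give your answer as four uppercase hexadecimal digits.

One's-complement addition (fold any carry out of bit 15 back into bit 0):
  0x54F6 + 0x9966 = 0x0EE5C
  0xEE5C + 0xE16E = 0x1CFCA → wrap carry → 0xCFCB
  0xCFCB + 0x329A = 0x10265 → wrap carry → 0x0266
  0x0266 + 0xC798 = 0x0C9FE
One's-complement sum = 0xC9FE.
Checksum = ~0xC9FE & 0xFFFF = 0x3601.

3601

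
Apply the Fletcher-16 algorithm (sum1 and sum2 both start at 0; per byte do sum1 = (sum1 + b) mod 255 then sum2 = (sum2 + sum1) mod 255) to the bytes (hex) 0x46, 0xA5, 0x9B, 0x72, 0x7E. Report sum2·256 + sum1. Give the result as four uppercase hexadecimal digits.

2C78

Running sums (mod 255):
  after byte 0 (0x46): sum1=70, sum2=70
  after byte 1 (0xA5): sum1=235, sum2=50
  after byte 2 (0x9B): sum1=135, sum2=185
  after byte 3 (0x72): sum1=249, sum2=179
  after byte 4 (0x7E): sum1=120, sum2=44
Checksum = sum2·256 + sum1 = 44·256 + 120 = 11384 = 0x2C78.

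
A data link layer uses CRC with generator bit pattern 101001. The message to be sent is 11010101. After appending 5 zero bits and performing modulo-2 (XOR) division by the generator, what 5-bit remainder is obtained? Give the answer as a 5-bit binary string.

01000

Append 5 zeros: 1101010100000. Divide by 101001 (XOR where the leading bit is 1):
  pos 0: 110101 XOR 101001 = 011100
  pos 1: 111000 XOR 101001 = 010001
  pos 2: 100011 XOR 101001 = 001010
  pos 4: 101000 XOR 101001 = 000001
Remainder (last 5 bits) = 01000. This is the CRC / FCS.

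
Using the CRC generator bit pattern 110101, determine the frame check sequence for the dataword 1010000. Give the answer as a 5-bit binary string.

Append 5 zeros: 101000000000. Divide by 110101 (XOR where the leading bit is 1):
  pos 0: 101000 XOR 110101 = 011101
  pos 1: 111010 XOR 110101 = 001111
  pos 3: 111100 XOR 110101 = 001001
  pos 5: 100100 XOR 110101 = 010001
  pos 6: 100010 XOR 110101 = 010111
Remainder (last 5 bits) = 10111. This is the CRC / FCS.

10111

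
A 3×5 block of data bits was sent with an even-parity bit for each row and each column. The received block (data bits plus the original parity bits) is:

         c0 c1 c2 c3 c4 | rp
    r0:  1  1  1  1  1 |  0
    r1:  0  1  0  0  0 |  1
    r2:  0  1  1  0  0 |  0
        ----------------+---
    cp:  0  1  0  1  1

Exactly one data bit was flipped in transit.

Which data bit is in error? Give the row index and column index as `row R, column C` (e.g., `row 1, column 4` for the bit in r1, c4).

Recompute each row's even parity and compare to rp:
  r0: data parity 1, sent rp 0 → mismatch
  r1: data parity 1, sent rp 1 → ok
  r2: data parity 0, sent rp 0 → ok
Recompute each column's even parity and compare to cp:
  c0: data parity 1, sent cp 0 → mismatch
  c1: data parity 1, sent cp 1 → ok
  c2: data parity 0, sent cp 0 → ok
  c3: data parity 1, sent cp 1 → ok
  c4: data parity 1, sent cp 1 → ok
Exactly one row (r0) and one column (c0) fail → the flipped bit is at their intersection.

row 0, column 0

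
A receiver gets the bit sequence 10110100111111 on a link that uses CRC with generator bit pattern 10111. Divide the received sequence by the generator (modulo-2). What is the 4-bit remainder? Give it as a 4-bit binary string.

0000

Modulo-2 division of 10110100111111 by 10111:
  pos 0: 10110 XOR 10111 = 00001
  pos 4: 11001 XOR 10111 = 01110
  pos 5: 11101 XOR 10111 = 01010
  pos 6: 10101 XOR 10111 = 00010
  pos 9: 10111 XOR 10111 = 00000
Remainder = 0000 (zero — the frame passes the CRC check).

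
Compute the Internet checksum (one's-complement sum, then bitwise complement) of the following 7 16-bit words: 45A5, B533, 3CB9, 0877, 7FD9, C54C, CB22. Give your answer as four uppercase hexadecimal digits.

One's-complement addition (fold any carry out of bit 15 back into bit 0):
  0x45A5 + 0xB533 = 0x0FAD8
  0xFAD8 + 0x3CB9 = 0x13791 → wrap carry → 0x3792
  0x3792 + 0x0877 = 0x04009
  0x4009 + 0x7FD9 = 0x0BFE2
  0xBFE2 + 0xC54C = 0x1852E → wrap carry → 0x852F
  0x852F + 0xCB22 = 0x15051 → wrap carry → 0x5052
One's-complement sum = 0x5052.
Checksum = ~0x5052 & 0xFFFF = 0xAFAD.

AFAD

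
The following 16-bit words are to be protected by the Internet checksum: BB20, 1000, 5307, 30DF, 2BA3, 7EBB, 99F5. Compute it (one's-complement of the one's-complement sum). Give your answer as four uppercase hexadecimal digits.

6CA4

One's-complement addition (fold any carry out of bit 15 back into bit 0):
  0xBB20 + 0x1000 = 0x0CB20
  0xCB20 + 0x5307 = 0x11E27 → wrap carry → 0x1E28
  0x1E28 + 0x30DF = 0x04F07
  0x4F07 + 0x2BA3 = 0x07AAA
  0x7AAA + 0x7EBB = 0x0F965
  0xF965 + 0x99F5 = 0x1935A → wrap carry → 0x935B
One's-complement sum = 0x935B.
Checksum = ~0x935B & 0xFFFF = 0x6CA4.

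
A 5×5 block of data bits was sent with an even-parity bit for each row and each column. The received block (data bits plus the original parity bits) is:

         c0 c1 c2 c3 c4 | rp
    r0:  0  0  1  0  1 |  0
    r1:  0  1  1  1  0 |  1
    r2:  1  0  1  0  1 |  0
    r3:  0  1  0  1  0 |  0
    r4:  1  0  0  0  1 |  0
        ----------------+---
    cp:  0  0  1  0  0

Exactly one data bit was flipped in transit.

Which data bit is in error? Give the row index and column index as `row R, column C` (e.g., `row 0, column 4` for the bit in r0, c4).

Recompute each row's even parity and compare to rp:
  r0: data parity 0, sent rp 0 → ok
  r1: data parity 1, sent rp 1 → ok
  r2: data parity 1, sent rp 0 → mismatch
  r3: data parity 0, sent rp 0 → ok
  r4: data parity 0, sent rp 0 → ok
Recompute each column's even parity and compare to cp:
  c0: data parity 0, sent cp 0 → ok
  c1: data parity 0, sent cp 0 → ok
  c2: data parity 1, sent cp 1 → ok
  c3: data parity 0, sent cp 0 → ok
  c4: data parity 1, sent cp 0 → mismatch
Exactly one row (r2) and one column (c4) fail → the flipped bit is at their intersection.

row 2, column 4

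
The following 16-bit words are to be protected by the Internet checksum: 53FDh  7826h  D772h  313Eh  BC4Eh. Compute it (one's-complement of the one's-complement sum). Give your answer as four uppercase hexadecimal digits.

6EDC

One's-complement addition (fold any carry out of bit 15 back into bit 0):
  0x53FD + 0x7826 = 0x0CC23
  0xCC23 + 0xD772 = 0x1A395 → wrap carry → 0xA396
  0xA396 + 0x313E = 0x0D4D4
  0xD4D4 + 0xBC4E = 0x19122 → wrap carry → 0x9123
One's-complement sum = 0x9123.
Checksum = ~0x9123 & 0xFFFF = 0x6EDC.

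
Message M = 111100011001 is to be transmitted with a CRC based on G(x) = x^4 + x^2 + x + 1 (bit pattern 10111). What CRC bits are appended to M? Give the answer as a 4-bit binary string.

0010

Append 4 zeros: 1111000110010000. Divide by 10111 (XOR where the leading bit is 1):
  pos 0: 11110 XOR 10111 = 01001
  pos 1: 10010 XOR 10111 = 00101
  pos 3: 10101 XOR 10111 = 00010
  pos 6: 10100 XOR 10111 = 00011
  pos 9: 11100 XOR 10111 = 01011
  pos 10: 10110 XOR 10111 = 00001
Remainder (last 4 bits) = 0010. This is the CRC / FCS.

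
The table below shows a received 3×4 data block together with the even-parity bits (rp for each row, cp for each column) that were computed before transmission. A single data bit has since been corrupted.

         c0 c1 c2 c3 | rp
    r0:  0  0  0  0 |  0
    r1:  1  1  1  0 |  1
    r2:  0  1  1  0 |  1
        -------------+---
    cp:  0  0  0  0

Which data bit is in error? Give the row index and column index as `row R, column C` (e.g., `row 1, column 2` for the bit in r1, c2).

row 2, column 0

Recompute each row's even parity and compare to rp:
  r0: data parity 0, sent rp 0 → ok
  r1: data parity 1, sent rp 1 → ok
  r2: data parity 0, sent rp 1 → mismatch
Recompute each column's even parity and compare to cp:
  c0: data parity 1, sent cp 0 → mismatch
  c1: data parity 0, sent cp 0 → ok
  c2: data parity 0, sent cp 0 → ok
  c3: data parity 0, sent cp 0 → ok
Exactly one row (r2) and one column (c0) fail → the flipped bit is at their intersection.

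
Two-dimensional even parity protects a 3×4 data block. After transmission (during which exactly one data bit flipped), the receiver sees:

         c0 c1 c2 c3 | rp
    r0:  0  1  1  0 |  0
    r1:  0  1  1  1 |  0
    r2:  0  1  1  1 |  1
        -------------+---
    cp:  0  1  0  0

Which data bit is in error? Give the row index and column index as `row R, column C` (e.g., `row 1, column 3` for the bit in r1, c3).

row 1, column 2

Recompute each row's even parity and compare to rp:
  r0: data parity 0, sent rp 0 → ok
  r1: data parity 1, sent rp 0 → mismatch
  r2: data parity 1, sent rp 1 → ok
Recompute each column's even parity and compare to cp:
  c0: data parity 0, sent cp 0 → ok
  c1: data parity 1, sent cp 1 → ok
  c2: data parity 1, sent cp 0 → mismatch
  c3: data parity 0, sent cp 0 → ok
Exactly one row (r1) and one column (c2) fail → the flipped bit is at their intersection.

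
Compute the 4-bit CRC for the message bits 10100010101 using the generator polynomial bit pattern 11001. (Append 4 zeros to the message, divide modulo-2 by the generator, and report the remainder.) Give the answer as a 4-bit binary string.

Append 4 zeros: 101000101010000. Divide by 11001 (XOR where the leading bit is 1):
  pos 0: 10100 XOR 11001 = 01101
  pos 1: 11010 XOR 11001 = 00011
  pos 4: 11101 XOR 11001 = 00100
  pos 6: 10001 XOR 11001 = 01000
  pos 7: 10000 XOR 11001 = 01001
  pos 8: 10010 XOR 11001 = 01011
  pos 9: 10110 XOR 11001 = 01111
  pos 10: 11110 XOR 11001 = 00111
Remainder (last 4 bits) = 0111. This is the CRC / FCS.

0111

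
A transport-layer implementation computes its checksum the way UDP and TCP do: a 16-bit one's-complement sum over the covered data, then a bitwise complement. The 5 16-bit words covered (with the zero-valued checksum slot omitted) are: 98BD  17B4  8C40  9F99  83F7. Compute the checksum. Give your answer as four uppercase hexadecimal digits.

One's-complement addition (fold any carry out of bit 15 back into bit 0):
  0x98BD + 0x17B4 = 0x0B071
  0xB071 + 0x8C40 = 0x13CB1 → wrap carry → 0x3CB2
  0x3CB2 + 0x9F99 = 0x0DC4B
  0xDC4B + 0x83F7 = 0x16042 → wrap carry → 0x6043
One's-complement sum = 0x6043.
Checksum = ~0x6043 & 0xFFFF = 0x9FBC.

9FBC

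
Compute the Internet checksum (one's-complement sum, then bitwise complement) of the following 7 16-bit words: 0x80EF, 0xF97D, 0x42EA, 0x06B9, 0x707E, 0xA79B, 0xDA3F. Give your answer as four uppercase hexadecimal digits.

4995

One's-complement addition (fold any carry out of bit 15 back into bit 0):
  0x80EF + 0xF97D = 0x17A6C → wrap carry → 0x7A6D
  0x7A6D + 0x42EA = 0x0BD57
  0xBD57 + 0x06B9 = 0x0C410
  0xC410 + 0x707E = 0x1348E → wrap carry → 0x348F
  0x348F + 0xA79B = 0x0DC2A
  0xDC2A + 0xDA3F = 0x1B669 → wrap carry → 0xB66A
One's-complement sum = 0xB66A.
Checksum = ~0xB66A & 0xFFFF = 0x4995.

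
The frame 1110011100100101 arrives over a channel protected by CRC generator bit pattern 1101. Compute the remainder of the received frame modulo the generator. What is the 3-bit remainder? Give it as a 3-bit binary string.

000

Modulo-2 division of 1110011100100101 by 1101:
  pos 0: 1110 XOR 1101 = 0011
  pos 2: 1101 XOR 1101 = 0000
  pos 6: 1100 XOR 1101 = 0001
  pos 9: 1100 XOR 1101 = 0001
  pos 12: 1101 XOR 1101 = 0000
Remainder = 000 (zero — the frame passes the CRC check).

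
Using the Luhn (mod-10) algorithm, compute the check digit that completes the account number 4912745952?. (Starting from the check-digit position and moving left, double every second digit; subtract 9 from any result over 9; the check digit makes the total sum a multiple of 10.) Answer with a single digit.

4

Partial digits right→left: 2 5 9 5 4 7 2 1 9 4
Double every second digit counting from the check-digit position (so the 1st, 3rd, 5th, ... of the partial from the right).
  doubled (with −9 where >9): 4 9 8 4 9 → sum 34
  kept as-is: 5 5 7 1 4 → sum 22
Total = 34 + 22 = 56.
Check digit = (10 − (56 mod 10)) mod 10 = 4.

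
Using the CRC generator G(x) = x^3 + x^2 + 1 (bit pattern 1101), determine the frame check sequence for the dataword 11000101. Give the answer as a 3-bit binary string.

Append 3 zeros: 11000101000. Divide by 1101 (XOR where the leading bit is 1):
  pos 0: 1100 XOR 1101 = 0001
  pos 3: 1010 XOR 1101 = 0111
  pos 4: 1111 XOR 1101 = 0010
  pos 6: 1000 XOR 1101 = 0101
  pos 7: 1010 XOR 1101 = 0111
Remainder (last 3 bits) = 111. This is the CRC / FCS.

111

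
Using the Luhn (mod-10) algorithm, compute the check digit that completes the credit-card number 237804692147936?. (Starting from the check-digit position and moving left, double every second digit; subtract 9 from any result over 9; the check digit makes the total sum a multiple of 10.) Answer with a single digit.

9

Partial digits right→left: 6 3 9 7 4 1 2 9 6 4 0 8 7 3 2
Double every second digit counting from the check-digit position (so the 1st, 3rd, 5th, ... of the partial from the right).
  doubled (with −9 where >9): 3 9 8 4 3 0 5 4 → sum 36
  kept as-is: 3 7 1 9 4 8 3 → sum 35
Total = 36 + 35 = 71.
Check digit = (10 − (71 mod 10)) mod 10 = 9.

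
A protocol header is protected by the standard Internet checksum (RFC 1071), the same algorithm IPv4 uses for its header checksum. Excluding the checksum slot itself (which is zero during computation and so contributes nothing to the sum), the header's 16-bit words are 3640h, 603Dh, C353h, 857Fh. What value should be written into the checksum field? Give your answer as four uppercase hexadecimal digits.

One's-complement addition (fold any carry out of bit 15 back into bit 0):
  0x3640 + 0x603D = 0x0967D
  0x967D + 0xC353 = 0x159D0 → wrap carry → 0x59D1
  0x59D1 + 0x857F = 0x0DF50
One's-complement sum = 0xDF50.
Checksum = ~0xDF50 & 0xFFFF = 0x20AF.

20AF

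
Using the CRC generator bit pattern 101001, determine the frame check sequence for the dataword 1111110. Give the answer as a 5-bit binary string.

00100

Append 5 zeros: 111111000000. Divide by 101001 (XOR where the leading bit is 1):
  pos 0: 111111 XOR 101001 = 010110
  pos 1: 101100 XOR 101001 = 000101
  pos 4: 101000 XOR 101001 = 000001
Remainder (last 5 bits) = 00100. This is the CRC / FCS.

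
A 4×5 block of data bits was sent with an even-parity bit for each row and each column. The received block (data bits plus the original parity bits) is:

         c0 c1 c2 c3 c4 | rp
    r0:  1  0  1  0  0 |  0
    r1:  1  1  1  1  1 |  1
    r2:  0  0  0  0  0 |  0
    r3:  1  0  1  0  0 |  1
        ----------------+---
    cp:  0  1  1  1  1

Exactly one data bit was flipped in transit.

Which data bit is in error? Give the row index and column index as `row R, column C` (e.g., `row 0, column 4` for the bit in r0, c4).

row 3, column 0

Recompute each row's even parity and compare to rp:
  r0: data parity 0, sent rp 0 → ok
  r1: data parity 1, sent rp 1 → ok
  r2: data parity 0, sent rp 0 → ok
  r3: data parity 0, sent rp 1 → mismatch
Recompute each column's even parity and compare to cp:
  c0: data parity 1, sent cp 0 → mismatch
  c1: data parity 1, sent cp 1 → ok
  c2: data parity 1, sent cp 1 → ok
  c3: data parity 1, sent cp 1 → ok
  c4: data parity 1, sent cp 1 → ok
Exactly one row (r3) and one column (c0) fail → the flipped bit is at their intersection.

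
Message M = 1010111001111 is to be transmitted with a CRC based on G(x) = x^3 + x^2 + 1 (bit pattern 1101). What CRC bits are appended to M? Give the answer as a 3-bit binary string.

Append 3 zeros: 1010111001111000. Divide by 1101 (XOR where the leading bit is 1):
  pos 0: 1010 XOR 1101 = 0111
  pos 1: 1111 XOR 1101 = 0010
  pos 3: 1011 XOR 1101 = 0110
  pos 4: 1100 XOR 1101 = 0001
  pos 7: 1011 XOR 1101 = 0110
  pos 8: 1101 XOR 1101 = 0000
  pos 12: 1000 XOR 1101 = 0101
Remainder (last 3 bits) = 101. This is the CRC / FCS.

101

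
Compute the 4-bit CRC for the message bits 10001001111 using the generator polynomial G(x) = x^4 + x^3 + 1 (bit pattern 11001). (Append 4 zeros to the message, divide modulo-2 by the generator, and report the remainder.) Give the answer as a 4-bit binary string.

1100

Append 4 zeros: 100010011110000. Divide by 11001 (XOR where the leading bit is 1):
  pos 0: 10001 XOR 11001 = 01000
  pos 1: 10000 XOR 11001 = 01001
  pos 2: 10010 XOR 11001 = 01011
  pos 3: 10111 XOR 11001 = 01110
  pos 4: 11101 XOR 11001 = 00100
  pos 6: 10011 XOR 11001 = 01010
  pos 7: 10100 XOR 11001 = 01101
  pos 8: 11010 XOR 11001 = 00011
Remainder (last 4 bits) = 1100. This is the CRC / FCS.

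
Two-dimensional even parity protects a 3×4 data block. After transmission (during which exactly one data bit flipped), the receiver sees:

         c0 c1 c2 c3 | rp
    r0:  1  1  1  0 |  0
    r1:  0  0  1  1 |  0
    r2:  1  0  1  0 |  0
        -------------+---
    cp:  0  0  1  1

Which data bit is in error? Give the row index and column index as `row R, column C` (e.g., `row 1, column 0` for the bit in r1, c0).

row 0, column 1

Recompute each row's even parity and compare to rp:
  r0: data parity 1, sent rp 0 → mismatch
  r1: data parity 0, sent rp 0 → ok
  r2: data parity 0, sent rp 0 → ok
Recompute each column's even parity and compare to cp:
  c0: data parity 0, sent cp 0 → ok
  c1: data parity 1, sent cp 0 → mismatch
  c2: data parity 1, sent cp 1 → ok
  c3: data parity 1, sent cp 1 → ok
Exactly one row (r0) and one column (c1) fail → the flipped bit is at their intersection.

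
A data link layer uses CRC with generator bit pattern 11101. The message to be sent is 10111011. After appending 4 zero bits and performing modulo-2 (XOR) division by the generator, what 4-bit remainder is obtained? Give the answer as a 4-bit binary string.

Append 4 zeros: 101110110000. Divide by 11101 (XOR where the leading bit is 1):
  pos 0: 10111 XOR 11101 = 01010
  pos 1: 10100 XOR 11101 = 01001
  pos 2: 10011 XOR 11101 = 01110
  pos 3: 11101 XOR 11101 = 00000
Remainder (last 4 bits) = 0000. This is the CRC / FCS.

0000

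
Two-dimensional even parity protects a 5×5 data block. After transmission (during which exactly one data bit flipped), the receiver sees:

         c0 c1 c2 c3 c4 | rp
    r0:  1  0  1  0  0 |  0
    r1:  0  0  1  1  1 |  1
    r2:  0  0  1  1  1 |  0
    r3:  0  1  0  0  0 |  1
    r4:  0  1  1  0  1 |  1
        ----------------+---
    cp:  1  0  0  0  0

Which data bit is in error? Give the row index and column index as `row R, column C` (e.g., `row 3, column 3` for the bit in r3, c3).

row 2, column 4

Recompute each row's even parity and compare to rp:
  r0: data parity 0, sent rp 0 → ok
  r1: data parity 1, sent rp 1 → ok
  r2: data parity 1, sent rp 0 → mismatch
  r3: data parity 1, sent rp 1 → ok
  r4: data parity 1, sent rp 1 → ok
Recompute each column's even parity and compare to cp:
  c0: data parity 1, sent cp 1 → ok
  c1: data parity 0, sent cp 0 → ok
  c2: data parity 0, sent cp 0 → ok
  c3: data parity 0, sent cp 0 → ok
  c4: data parity 1, sent cp 0 → mismatch
Exactly one row (r2) and one column (c4) fail → the flipped bit is at their intersection.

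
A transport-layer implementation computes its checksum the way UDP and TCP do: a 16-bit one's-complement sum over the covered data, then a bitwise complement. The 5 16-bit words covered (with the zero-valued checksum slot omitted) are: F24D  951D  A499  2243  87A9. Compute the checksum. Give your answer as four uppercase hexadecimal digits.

2A0E

One's-complement addition (fold any carry out of bit 15 back into bit 0):
  0xF24D + 0x951D = 0x1876A → wrap carry → 0x876B
  0x876B + 0xA499 = 0x12C04 → wrap carry → 0x2C05
  0x2C05 + 0x2243 = 0x04E48
  0x4E48 + 0x87A9 = 0x0D5F1
One's-complement sum = 0xD5F1.
Checksum = ~0xD5F1 & 0xFFFF = 0x2A0E.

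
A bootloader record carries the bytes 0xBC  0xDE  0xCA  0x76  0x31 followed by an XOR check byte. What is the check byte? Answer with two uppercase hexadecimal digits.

EF

XOR the bytes together:
  start with 0xBC
  0xBC ⊕ 0xDE = 0x62
  0x62 ⊕ 0xCA = 0xA8
  0xA8 ⊕ 0x76 = 0xDE
  0xDE ⊕ 0x31 = 0xEF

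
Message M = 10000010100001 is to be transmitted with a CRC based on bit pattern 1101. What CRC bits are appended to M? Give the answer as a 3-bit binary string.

110

Append 3 zeros: 10000010100001000. Divide by 1101 (XOR where the leading bit is 1):
  pos 0: 1000 XOR 1101 = 0101
  pos 1: 1010 XOR 1101 = 0111
  pos 2: 1110 XOR 1101 = 0011
  pos 4: 1110 XOR 1101 = 0011
  pos 6: 1110 XOR 1101 = 0011
  pos 8: 1100 XOR 1101 = 0001
  pos 11: 1010 XOR 1101 = 0111
  pos 12: 1110 XOR 1101 = 0011
Remainder (last 3 bits) = 110. This is the CRC / FCS.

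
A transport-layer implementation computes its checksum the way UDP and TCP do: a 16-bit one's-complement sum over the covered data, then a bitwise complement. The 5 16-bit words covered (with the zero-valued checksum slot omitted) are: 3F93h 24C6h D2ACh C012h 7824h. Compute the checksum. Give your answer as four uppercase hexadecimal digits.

90C2

One's-complement addition (fold any carry out of bit 15 back into bit 0):
  0x3F93 + 0x24C6 = 0x06459
  0x6459 + 0xD2AC = 0x13705 → wrap carry → 0x3706
  0x3706 + 0xC012 = 0x0F718
  0xF718 + 0x7824 = 0x16F3C → wrap carry → 0x6F3D
One's-complement sum = 0x6F3D.
Checksum = ~0x6F3D & 0xFFFF = 0x90C2.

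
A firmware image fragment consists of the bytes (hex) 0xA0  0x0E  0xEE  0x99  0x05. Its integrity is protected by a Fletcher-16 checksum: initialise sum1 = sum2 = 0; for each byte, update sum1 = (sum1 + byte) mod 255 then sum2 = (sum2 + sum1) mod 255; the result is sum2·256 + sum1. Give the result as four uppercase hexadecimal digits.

603C

Running sums (mod 255):
  after byte 0 (0xA0): sum1=160, sum2=160
  after byte 1 (0x0E): sum1=174, sum2=79
  after byte 2 (0xEE): sum1=157, sum2=236
  after byte 3 (0x99): sum1=55, sum2=36
  after byte 4 (0x05): sum1=60, sum2=96
Checksum = sum2·256 + sum1 = 96·256 + 60 = 24636 = 0x603C.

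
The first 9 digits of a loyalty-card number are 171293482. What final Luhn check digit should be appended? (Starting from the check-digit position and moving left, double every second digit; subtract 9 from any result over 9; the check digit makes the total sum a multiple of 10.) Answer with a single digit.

Partial digits right→left: 2 8 4 3 9 2 1 7 1
Double every second digit counting from the check-digit position (so the 1st, 3rd, 5th, ... of the partial from the right).
  doubled (with −9 where >9): 4 8 9 2 2 → sum 25
  kept as-is: 8 3 2 7 → sum 20
Total = 25 + 20 = 45.
Check digit = (10 − (45 mod 10)) mod 10 = 5.

5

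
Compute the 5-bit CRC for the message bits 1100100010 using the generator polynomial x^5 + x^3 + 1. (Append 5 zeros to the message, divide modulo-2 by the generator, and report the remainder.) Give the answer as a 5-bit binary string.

Append 5 zeros: 110010001000000. Divide by 101001 (XOR where the leading bit is 1):
  pos 0: 110010 XOR 101001 = 011011
  pos 1: 110110 XOR 101001 = 011111
  pos 2: 111110 XOR 101001 = 010111
  pos 3: 101111 XOR 101001 = 000110
  pos 6: 110000 XOR 101001 = 011001
  pos 7: 110010 XOR 101001 = 011011
  pos 8: 110110 XOR 101001 = 011111
  pos 9: 111110 XOR 101001 = 010111
Remainder (last 5 bits) = 10111. This is the CRC / FCS.

10111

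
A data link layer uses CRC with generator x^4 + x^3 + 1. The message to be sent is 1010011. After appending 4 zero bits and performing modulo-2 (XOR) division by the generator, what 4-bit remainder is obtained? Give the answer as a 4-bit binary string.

0110

Append 4 zeros: 10100110000. Divide by 11001 (XOR where the leading bit is 1):
  pos 0: 10100 XOR 11001 = 01101
  pos 1: 11011 XOR 11001 = 00010
  pos 4: 10100 XOR 11001 = 01101
  pos 5: 11010 XOR 11001 = 00011
Remainder (last 4 bits) = 0110. This is the CRC / FCS.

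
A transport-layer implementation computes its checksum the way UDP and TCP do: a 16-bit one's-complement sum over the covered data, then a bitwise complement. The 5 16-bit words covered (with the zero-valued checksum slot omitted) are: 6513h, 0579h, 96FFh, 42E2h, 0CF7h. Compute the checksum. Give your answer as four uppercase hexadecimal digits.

One's-complement addition (fold any carry out of bit 15 back into bit 0):
  0x6513 + 0x0579 = 0x06A8C
  0x6A8C + 0x96FF = 0x1018B → wrap carry → 0x018C
  0x018C + 0x42E2 = 0x0446E
  0x446E + 0x0CF7 = 0x05165
One's-complement sum = 0x5165.
Checksum = ~0x5165 & 0xFFFF = 0xAE9A.

AE9A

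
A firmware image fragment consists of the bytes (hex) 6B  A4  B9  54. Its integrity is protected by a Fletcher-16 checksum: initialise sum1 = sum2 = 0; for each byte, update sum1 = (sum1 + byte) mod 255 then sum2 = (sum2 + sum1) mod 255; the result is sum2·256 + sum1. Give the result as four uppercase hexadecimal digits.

Running sums (mod 255):
  after byte 0 (6B): sum1=107, sum2=107
  after byte 1 (A4): sum1=16, sum2=123
  after byte 2 (B9): sum1=201, sum2=69
  after byte 3 (54): sum1=30, sum2=99
Checksum = sum2·256 + sum1 = 99·256 + 30 = 25374 = 0x631E.

631E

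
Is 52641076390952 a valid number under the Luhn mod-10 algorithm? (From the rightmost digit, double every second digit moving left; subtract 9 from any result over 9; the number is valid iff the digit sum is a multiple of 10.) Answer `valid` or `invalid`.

From the right, keep odd positions and double even positions (subtract 9 from any doubled value over 9):
  doubled (positions 2,4,...): 1 0 6 5 2 3 1 → sum 18
  kept (positions 1,3,...): 2 9 9 6 0 4 2 → sum 32
Total = 50.
50 mod 10 = 0, so the number is valid.

valid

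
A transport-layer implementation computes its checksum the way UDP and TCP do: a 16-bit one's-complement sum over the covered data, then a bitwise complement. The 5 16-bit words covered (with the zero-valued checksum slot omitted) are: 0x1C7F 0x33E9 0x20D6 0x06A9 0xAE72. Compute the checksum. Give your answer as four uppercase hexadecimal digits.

D9A5

One's-complement addition (fold any carry out of bit 15 back into bit 0):
  0x1C7F + 0x33E9 = 0x05068
  0x5068 + 0x20D6 = 0x0713E
  0x713E + 0x06A9 = 0x077E7
  0x77E7 + 0xAE72 = 0x12659 → wrap carry → 0x265A
One's-complement sum = 0x265A.
Checksum = ~0x265A & 0xFFFF = 0xD9A5.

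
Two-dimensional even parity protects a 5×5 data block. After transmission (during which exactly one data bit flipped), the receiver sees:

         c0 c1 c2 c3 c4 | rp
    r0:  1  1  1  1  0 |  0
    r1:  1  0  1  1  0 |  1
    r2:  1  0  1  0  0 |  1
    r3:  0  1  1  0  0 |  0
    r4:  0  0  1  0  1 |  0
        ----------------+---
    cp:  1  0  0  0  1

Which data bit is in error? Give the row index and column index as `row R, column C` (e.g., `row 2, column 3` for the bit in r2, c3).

Recompute each row's even parity and compare to rp:
  r0: data parity 0, sent rp 0 → ok
  r1: data parity 1, sent rp 1 → ok
  r2: data parity 0, sent rp 1 → mismatch
  r3: data parity 0, sent rp 0 → ok
  r4: data parity 0, sent rp 0 → ok
Recompute each column's even parity and compare to cp:
  c0: data parity 1, sent cp 1 → ok
  c1: data parity 0, sent cp 0 → ok
  c2: data parity 1, sent cp 0 → mismatch
  c3: data parity 0, sent cp 0 → ok
  c4: data parity 1, sent cp 1 → ok
Exactly one row (r2) and one column (c2) fail → the flipped bit is at their intersection.

row 2, column 2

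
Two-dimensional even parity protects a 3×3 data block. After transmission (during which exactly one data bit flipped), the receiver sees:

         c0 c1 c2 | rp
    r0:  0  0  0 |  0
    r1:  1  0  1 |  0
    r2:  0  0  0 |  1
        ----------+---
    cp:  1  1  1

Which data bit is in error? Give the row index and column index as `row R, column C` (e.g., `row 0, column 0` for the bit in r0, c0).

Recompute each row's even parity and compare to rp:
  r0: data parity 0, sent rp 0 → ok
  r1: data parity 0, sent rp 0 → ok
  r2: data parity 0, sent rp 1 → mismatch
Recompute each column's even parity and compare to cp:
  c0: data parity 1, sent cp 1 → ok
  c1: data parity 0, sent cp 1 → mismatch
  c2: data parity 1, sent cp 1 → ok
Exactly one row (r2) and one column (c1) fail → the flipped bit is at their intersection.

row 2, column 1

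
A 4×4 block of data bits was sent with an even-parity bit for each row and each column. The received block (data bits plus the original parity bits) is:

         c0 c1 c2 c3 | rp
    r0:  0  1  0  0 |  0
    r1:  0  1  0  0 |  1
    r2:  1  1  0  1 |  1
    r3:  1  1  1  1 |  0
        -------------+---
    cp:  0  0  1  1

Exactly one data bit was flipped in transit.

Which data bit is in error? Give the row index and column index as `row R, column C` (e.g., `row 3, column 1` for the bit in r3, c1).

row 0, column 3

Recompute each row's even parity and compare to rp:
  r0: data parity 1, sent rp 0 → mismatch
  r1: data parity 1, sent rp 1 → ok
  r2: data parity 1, sent rp 1 → ok
  r3: data parity 0, sent rp 0 → ok
Recompute each column's even parity and compare to cp:
  c0: data parity 0, sent cp 0 → ok
  c1: data parity 0, sent cp 0 → ok
  c2: data parity 1, sent cp 1 → ok
  c3: data parity 0, sent cp 1 → mismatch
Exactly one row (r0) and one column (c3) fail → the flipped bit is at their intersection.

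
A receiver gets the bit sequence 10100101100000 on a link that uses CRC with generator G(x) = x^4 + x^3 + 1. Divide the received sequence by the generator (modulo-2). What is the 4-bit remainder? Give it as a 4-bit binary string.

Modulo-2 division of 10100101100000 by 11001:
  pos 0: 10100 XOR 11001 = 01101
  pos 1: 11011 XOR 11001 = 00010
  pos 4: 10011 XOR 11001 = 01010
  pos 5: 10100 XOR 11001 = 01101
  pos 6: 11010 XOR 11001 = 00011
  pos 9: 11000 XOR 11001 = 00001
Remainder = 0001 (nonzero — an error is detected).

0001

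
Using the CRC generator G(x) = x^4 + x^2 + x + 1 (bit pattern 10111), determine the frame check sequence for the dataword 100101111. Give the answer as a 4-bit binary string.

Append 4 zeros: 1001011110000. Divide by 10111 (XOR where the leading bit is 1):
  pos 0: 10010 XOR 10111 = 00101
  pos 2: 10111 XOR 10111 = 00000
  pos 7: 11000 XOR 10111 = 01111
  pos 8: 11110 XOR 10111 = 01001
Remainder (last 4 bits) = 1001. This is the CRC / FCS.

1001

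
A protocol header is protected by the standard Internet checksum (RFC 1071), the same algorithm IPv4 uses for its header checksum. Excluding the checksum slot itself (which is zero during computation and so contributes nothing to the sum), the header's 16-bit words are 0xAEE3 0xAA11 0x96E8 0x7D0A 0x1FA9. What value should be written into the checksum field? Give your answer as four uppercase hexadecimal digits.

One's-complement addition (fold any carry out of bit 15 back into bit 0):
  0xAEE3 + 0xAA11 = 0x158F4 → wrap carry → 0x58F5
  0x58F5 + 0x96E8 = 0x0EFDD
  0xEFDD + 0x7D0A = 0x16CE7 → wrap carry → 0x6CE8
  0x6CE8 + 0x1FA9 = 0x08C91
One's-complement sum = 0x8C91.
Checksum = ~0x8C91 & 0xFFFF = 0x736E.

736E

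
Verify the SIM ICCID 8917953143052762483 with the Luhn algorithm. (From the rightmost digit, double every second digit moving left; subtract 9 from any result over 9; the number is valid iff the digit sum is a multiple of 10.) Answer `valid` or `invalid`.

valid

From the right, keep odd positions and double even positions (subtract 9 from any doubled value over 9):
  doubled (positions 2,4,...): 7 4 5 1 6 2 1 5 9 → sum 40
  kept (positions 1,3,...): 3 4 6 2 0 4 3 9 1 8 → sum 40
Total = 80.
80 mod 10 = 0, so the number is valid.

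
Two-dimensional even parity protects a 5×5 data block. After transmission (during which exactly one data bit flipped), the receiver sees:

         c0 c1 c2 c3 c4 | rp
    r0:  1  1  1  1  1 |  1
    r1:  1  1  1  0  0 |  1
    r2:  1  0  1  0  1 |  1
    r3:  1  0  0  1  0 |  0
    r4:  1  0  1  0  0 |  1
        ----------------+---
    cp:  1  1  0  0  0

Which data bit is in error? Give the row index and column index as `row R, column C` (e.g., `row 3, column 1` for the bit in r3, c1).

Recompute each row's even parity and compare to rp:
  r0: data parity 1, sent rp 1 → ok
  r1: data parity 1, sent rp 1 → ok
  r2: data parity 1, sent rp 1 → ok
  r3: data parity 0, sent rp 0 → ok
  r4: data parity 0, sent rp 1 → mismatch
Recompute each column's even parity and compare to cp:
  c0: data parity 1, sent cp 1 → ok
  c1: data parity 0, sent cp 1 → mismatch
  c2: data parity 0, sent cp 0 → ok
  c3: data parity 0, sent cp 0 → ok
  c4: data parity 0, sent cp 0 → ok
Exactly one row (r4) and one column (c1) fail → the flipped bit is at their intersection.

row 4, column 1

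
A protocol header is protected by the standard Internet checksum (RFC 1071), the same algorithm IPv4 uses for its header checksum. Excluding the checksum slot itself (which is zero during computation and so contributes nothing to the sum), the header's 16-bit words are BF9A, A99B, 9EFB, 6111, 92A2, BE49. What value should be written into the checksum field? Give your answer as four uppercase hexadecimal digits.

45D0

One's-complement addition (fold any carry out of bit 15 back into bit 0):
  0xBF9A + 0xA99B = 0x16935 → wrap carry → 0x6936
  0x6936 + 0x9EFB = 0x10831 → wrap carry → 0x0832
  0x0832 + 0x6111 = 0x06943
  0x6943 + 0x92A2 = 0x0FBE5
  0xFBE5 + 0xBE49 = 0x1BA2E → wrap carry → 0xBA2F
One's-complement sum = 0xBA2F.
Checksum = ~0xBA2F & 0xFFFF = 0x45D0.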